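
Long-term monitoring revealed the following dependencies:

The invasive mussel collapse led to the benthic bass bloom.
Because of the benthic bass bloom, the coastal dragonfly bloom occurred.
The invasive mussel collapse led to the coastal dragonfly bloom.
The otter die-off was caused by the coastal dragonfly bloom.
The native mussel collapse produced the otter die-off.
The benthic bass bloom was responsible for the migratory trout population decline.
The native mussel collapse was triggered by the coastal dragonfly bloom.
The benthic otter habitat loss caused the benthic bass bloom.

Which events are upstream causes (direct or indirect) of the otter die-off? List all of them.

the benthic bass bloom, the benthic otter habitat loss, the coastal dragonfly bloom, the invasive mussel collapse, the native mussel collapse

Immediate causes of the otter die-off: the coastal dragonfly bloom, the native mussel collapse.
Further upstream: the invasive mussel collapse, the benthic bass bloom, the benthic otter habitat loss.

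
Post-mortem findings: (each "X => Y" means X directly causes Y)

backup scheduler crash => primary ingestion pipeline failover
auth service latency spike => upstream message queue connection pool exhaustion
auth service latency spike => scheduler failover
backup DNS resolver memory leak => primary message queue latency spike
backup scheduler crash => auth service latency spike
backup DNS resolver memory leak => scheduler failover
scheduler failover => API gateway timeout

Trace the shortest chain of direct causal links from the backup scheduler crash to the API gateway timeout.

the backup scheduler crash → the auth service latency spike → the scheduler failover → the API gateway timeout

the backup scheduler crash → the auth service latency spike
the auth service latency spike → the scheduler failover
the scheduler failover → the API gateway timeout
Length: 3 steps.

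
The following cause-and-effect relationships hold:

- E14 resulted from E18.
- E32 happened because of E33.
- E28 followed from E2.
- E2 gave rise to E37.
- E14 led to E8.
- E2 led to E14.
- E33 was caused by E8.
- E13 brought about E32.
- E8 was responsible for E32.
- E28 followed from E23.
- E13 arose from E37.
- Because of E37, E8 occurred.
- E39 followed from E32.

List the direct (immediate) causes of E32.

Upstream contributors include E2, E18, E37, E14, but only E13, E33, E8 feed directly into E32.

E13, E33, E8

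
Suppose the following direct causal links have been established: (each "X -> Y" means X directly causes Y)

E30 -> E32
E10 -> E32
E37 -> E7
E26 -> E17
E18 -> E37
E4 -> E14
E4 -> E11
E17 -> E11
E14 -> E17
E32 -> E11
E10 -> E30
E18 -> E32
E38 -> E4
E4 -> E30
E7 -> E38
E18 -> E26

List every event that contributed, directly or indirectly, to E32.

E10, E18, E30, E37, E38, E4, E7

Immediate causes of E32: E18, E10, E30.
Further upstream: E37, E7, E38, E4.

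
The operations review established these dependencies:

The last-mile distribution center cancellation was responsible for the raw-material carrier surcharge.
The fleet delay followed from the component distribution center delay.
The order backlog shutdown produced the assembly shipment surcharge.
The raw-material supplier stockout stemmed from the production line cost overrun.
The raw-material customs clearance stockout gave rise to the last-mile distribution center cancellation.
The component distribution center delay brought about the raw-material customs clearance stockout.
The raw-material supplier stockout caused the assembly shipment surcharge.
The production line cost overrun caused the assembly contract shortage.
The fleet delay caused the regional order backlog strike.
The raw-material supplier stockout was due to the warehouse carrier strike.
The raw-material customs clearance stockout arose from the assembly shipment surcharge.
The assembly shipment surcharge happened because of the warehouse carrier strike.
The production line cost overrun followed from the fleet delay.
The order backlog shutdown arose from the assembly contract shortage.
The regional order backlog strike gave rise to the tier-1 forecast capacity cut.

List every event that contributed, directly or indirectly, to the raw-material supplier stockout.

the component distribution center delay, the fleet delay, the production line cost overrun, the warehouse carrier strike

Immediate causes of the raw-material supplier stockout: the production line cost overrun, the warehouse carrier strike.
Further upstream: the component distribution center delay, the fleet delay.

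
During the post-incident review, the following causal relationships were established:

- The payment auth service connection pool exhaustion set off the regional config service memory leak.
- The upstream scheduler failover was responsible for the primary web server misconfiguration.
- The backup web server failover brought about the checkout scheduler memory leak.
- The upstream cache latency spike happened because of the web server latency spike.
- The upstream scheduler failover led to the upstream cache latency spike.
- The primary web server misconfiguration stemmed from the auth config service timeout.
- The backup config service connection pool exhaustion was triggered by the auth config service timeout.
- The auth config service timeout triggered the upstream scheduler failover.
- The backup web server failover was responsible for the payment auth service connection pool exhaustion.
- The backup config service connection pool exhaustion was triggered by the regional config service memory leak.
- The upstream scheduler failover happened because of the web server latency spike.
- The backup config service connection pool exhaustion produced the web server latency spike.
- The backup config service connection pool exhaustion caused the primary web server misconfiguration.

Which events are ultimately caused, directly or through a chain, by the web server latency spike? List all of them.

the primary web server misconfiguration, the upstream cache latency spike, the upstream scheduler failover

Direct effects: the upstream scheduler failover, the upstream cache latency spike.
2 steps out: the primary web server misconfiguration.
Not reachable from it: the backup web server failover, the checkout scheduler memory leak, the payment auth service connection pool exhaustion, the regional config service memory leak, the auth config service timeout, the backup config service connection pool exhaustion.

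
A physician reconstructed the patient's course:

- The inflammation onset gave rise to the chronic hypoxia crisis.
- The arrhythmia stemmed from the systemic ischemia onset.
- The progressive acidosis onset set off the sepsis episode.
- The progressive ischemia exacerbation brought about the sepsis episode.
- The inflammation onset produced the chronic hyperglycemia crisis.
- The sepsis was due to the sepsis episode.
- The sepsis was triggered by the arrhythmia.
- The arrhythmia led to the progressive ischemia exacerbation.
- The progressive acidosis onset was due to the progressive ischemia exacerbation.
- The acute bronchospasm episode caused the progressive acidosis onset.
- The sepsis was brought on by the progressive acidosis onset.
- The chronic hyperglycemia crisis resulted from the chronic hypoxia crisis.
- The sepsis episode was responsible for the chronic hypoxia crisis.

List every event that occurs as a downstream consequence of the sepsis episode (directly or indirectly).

the chronic hyperglycemia crisis, the chronic hypoxia crisis, the sepsis

Direct effects: the chronic hypoxia crisis, the sepsis.
2 steps out: the chronic hyperglycemia crisis.
Not reachable from it: the systemic ischemia onset, the arrhythmia, the progressive ischemia exacerbation, the inflammation onset, the acute bronchospasm episode, the progressive acidosis onset.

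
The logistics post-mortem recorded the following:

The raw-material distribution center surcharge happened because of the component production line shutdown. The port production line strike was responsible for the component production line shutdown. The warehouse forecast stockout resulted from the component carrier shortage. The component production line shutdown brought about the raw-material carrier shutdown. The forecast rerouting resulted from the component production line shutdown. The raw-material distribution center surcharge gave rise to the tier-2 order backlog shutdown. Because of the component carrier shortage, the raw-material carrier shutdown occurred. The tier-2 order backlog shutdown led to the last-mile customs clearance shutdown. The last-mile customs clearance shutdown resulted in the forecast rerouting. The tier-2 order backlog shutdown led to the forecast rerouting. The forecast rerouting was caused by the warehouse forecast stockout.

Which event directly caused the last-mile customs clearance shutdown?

the tier-2 order backlog shutdown

Upstream contributors include the port production line strike, the component production line shutdown, the raw-material distribution center surcharge, but only the tier-2 order backlog shutdown feeds directly into the last-mile customs clearance shutdown.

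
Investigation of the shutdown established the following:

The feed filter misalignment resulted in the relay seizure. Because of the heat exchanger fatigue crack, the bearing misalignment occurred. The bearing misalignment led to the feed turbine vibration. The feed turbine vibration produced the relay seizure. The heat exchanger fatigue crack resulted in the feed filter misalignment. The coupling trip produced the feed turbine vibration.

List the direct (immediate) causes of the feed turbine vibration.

Upstream contributors include the heat exchanger fatigue crack, but only the bearing misalignment, the coupling trip feed directly into the feed turbine vibration.

the bearing misalignment, the coupling trip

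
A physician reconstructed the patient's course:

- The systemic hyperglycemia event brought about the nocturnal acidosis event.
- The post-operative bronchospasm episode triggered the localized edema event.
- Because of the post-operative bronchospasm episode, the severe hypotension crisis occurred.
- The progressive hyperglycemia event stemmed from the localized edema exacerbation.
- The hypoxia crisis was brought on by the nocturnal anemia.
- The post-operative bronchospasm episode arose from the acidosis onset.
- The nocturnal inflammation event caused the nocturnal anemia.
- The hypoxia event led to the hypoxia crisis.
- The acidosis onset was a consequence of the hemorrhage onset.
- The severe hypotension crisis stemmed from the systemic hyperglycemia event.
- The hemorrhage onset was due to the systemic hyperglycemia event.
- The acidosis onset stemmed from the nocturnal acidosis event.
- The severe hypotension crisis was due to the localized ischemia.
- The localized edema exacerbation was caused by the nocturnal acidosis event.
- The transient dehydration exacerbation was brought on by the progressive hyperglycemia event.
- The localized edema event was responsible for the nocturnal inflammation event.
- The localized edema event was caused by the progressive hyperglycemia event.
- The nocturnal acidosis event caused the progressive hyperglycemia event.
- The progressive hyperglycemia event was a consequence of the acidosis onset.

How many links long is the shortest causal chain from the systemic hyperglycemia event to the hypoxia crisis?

6

Shortest chain: the systemic hyperglycemia event → the nocturnal acidosis event → the progressive hyperglycemia event → the localized edema event → the nocturnal inflammation event → the nocturnal anemia → the hypoxia crisis.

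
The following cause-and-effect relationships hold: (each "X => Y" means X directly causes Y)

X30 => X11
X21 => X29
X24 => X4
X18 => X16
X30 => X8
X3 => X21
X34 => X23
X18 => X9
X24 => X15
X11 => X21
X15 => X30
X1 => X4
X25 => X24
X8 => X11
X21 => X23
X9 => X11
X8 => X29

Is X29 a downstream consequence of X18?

Yes

There is a causal chain: X18 → X9 → X11 → X21 → X29.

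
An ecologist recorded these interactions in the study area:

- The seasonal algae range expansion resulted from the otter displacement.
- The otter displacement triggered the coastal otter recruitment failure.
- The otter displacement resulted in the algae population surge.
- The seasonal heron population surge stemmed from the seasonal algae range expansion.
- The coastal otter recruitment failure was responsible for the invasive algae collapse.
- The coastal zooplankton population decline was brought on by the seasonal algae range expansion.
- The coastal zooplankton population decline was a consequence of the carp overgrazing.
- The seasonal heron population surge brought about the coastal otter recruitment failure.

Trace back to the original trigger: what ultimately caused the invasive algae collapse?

the otter displacement

Tracing upstream from the invasive algae collapse: the invasive algae collapse ← the coastal otter recruitment failure ← the otter displacement.
The otter displacement has no stated cause, so it is the root.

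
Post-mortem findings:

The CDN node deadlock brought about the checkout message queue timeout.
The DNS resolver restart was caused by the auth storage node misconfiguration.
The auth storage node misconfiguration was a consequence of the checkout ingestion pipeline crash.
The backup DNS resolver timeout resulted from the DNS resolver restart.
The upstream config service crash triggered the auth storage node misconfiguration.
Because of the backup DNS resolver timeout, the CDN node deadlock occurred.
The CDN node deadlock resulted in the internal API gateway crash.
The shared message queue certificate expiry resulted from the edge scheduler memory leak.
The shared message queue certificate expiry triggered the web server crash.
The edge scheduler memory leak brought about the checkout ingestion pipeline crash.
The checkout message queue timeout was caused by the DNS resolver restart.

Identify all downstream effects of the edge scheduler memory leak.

Direct effects: the shared message queue certificate expiry, the checkout ingestion pipeline crash.
2 steps out: the auth storage node misconfiguration, the web server crash.
3 steps out: the DNS resolver restart.
4 steps out: the backup DNS resolver timeout, the checkout message queue timeout.
5 steps out: the CDN node deadlock.
6 steps out: the internal API gateway crash.
Not reachable from it: the upstream config service crash.

the CDN node deadlock, the DNS resolver restart, the auth storage node misconfiguration, the backup DNS resolver timeout, the checkout ingestion pipeline crash, the checkout message queue timeout, the internal API gateway crash, the shared message queue certificate expiry, the web server crash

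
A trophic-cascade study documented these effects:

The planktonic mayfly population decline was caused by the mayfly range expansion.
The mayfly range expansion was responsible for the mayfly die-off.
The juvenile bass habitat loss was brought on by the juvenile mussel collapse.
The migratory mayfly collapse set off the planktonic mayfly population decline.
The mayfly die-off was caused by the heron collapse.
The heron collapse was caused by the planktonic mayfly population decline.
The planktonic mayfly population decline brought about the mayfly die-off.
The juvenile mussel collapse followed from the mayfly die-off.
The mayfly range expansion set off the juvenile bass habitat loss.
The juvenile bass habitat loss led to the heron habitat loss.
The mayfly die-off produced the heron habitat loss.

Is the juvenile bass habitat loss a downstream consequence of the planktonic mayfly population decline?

There is a causal chain: the planktonic mayfly population decline → the mayfly die-off → the juvenile mussel collapse → the juvenile bass habitat loss.

Yes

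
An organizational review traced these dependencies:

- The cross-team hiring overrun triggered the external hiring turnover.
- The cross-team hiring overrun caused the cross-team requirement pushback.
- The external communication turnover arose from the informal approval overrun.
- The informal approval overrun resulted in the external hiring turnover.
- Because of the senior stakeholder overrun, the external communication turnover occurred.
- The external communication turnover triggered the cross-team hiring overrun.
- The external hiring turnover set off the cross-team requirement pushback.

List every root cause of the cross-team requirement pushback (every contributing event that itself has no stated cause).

Tracing upstream from the cross-team requirement pushback: the cross-team requirement pushback ← the external hiring turnover ← the informal approval overrun.
A separate upstream branch: the cross-team requirement pushback ← the cross-team hiring overrun ← the external communication turnover ← the senior stakeholder overrun.
Each of those chain origins has no stated cause.

the informal approval overrun, the senior stakeholder overrun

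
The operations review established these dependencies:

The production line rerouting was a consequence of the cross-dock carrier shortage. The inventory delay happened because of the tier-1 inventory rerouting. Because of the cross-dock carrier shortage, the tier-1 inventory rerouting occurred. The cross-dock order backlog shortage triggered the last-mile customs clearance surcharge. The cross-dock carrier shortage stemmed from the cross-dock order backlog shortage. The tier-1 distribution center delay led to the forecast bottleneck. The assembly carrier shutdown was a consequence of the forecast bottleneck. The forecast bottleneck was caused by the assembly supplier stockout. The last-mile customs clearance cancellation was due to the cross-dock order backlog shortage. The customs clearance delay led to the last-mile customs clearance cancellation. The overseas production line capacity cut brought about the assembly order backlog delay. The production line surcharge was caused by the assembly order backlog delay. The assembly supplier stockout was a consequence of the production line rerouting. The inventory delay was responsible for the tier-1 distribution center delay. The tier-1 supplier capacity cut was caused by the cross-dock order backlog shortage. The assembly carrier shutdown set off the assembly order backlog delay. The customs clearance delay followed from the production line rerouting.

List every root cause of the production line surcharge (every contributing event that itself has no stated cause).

the cross-dock order backlog shortage, the overseas production line capacity cut

Tracing upstream from the production line surcharge: the production line surcharge ← the assembly order backlog delay ← the assembly carrier shutdown ← the forecast bottleneck ← the assembly supplier stockout ← the production line rerouting ← the cross-dock carrier shortage ← the cross-dock order backlog shortage.
A separate upstream branch: the production line surcharge ← the assembly order backlog delay ← the overseas production line capacity cut.
Each of those chain origins has no stated cause.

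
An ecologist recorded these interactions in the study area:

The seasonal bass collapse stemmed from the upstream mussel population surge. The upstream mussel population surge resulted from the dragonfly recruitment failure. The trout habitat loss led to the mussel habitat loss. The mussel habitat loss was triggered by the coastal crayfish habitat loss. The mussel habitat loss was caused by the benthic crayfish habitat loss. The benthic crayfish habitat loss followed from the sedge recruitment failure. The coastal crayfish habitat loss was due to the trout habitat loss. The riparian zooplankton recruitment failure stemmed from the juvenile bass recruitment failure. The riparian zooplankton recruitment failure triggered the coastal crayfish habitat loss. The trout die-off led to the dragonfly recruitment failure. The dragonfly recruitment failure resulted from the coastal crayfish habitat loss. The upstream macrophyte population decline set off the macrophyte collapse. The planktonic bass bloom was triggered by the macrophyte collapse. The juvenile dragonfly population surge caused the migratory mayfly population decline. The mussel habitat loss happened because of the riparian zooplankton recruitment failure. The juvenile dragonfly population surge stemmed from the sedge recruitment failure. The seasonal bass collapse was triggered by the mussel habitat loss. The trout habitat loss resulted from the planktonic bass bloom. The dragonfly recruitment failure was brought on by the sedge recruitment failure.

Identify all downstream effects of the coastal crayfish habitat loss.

Direct effects: the dragonfly recruitment failure, the mussel habitat loss.
2 steps out: the upstream mussel population surge, the seasonal bass collapse.
Not reachable from it: the sedge recruitment failure, the juvenile dragonfly population surge, the juvenile bass recruitment failure, the migratory mayfly population decline, the upstream macrophyte population decline, the macrophyte collapse, the planktonic bass bloom, the trout habitat loss, the riparian zooplankton recruitment failure, the trout die-off, the benthic crayfish habitat loss.

the dragonfly recruitment failure, the mussel habitat loss, the seasonal bass collapse, the upstream mussel population surge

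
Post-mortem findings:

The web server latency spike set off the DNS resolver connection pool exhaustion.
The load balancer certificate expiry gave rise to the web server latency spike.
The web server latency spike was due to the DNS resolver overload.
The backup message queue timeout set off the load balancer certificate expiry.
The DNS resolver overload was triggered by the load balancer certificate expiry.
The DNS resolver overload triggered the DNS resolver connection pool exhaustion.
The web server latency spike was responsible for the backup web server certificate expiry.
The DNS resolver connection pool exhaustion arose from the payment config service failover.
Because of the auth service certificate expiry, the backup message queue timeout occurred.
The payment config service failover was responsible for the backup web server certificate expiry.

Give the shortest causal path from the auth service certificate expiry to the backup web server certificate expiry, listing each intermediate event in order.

the auth service certificate expiry → the backup message queue timeout → the load balancer certificate expiry → the web server latency spike → the backup web server certificate expiry

the auth service certificate expiry → the backup message queue timeout
the backup message queue timeout → the load balancer certificate expiry
the load balancer certificate expiry → the web server latency spike
the web server latency spike → the backup web server certificate expiry
Length: 4 steps.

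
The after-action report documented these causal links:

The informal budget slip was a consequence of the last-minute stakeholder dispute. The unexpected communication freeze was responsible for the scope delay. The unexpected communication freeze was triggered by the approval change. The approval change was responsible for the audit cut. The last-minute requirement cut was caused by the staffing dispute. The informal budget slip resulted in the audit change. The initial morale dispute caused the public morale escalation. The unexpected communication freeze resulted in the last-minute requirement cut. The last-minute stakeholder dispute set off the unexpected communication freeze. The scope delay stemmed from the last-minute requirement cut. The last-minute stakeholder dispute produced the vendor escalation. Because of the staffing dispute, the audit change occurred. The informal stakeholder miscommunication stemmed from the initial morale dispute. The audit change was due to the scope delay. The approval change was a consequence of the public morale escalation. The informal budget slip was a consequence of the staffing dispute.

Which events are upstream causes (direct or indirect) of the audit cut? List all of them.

Immediate cause of the audit cut: the approval change.
Further upstream: the initial morale dispute, the public morale escalation.

the approval change, the initial morale dispute, the public morale escalation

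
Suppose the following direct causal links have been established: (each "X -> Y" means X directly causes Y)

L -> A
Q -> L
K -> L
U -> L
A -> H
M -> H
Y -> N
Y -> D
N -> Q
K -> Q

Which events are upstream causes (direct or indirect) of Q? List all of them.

Immediate causes of Q: N, K.
Further upstream: Y.

K, N, Y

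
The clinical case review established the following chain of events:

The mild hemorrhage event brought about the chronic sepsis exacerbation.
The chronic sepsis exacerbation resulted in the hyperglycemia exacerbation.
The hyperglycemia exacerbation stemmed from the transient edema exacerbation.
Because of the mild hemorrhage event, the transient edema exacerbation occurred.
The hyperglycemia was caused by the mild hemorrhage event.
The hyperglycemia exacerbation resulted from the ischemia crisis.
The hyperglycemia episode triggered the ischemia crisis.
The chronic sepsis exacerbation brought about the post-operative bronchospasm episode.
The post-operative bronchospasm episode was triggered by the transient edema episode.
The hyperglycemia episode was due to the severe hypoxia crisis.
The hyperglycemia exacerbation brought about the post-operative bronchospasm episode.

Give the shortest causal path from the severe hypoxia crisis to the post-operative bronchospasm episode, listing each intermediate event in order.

the severe hypoxia crisis → the hyperglycemia episode
the hyperglycemia episode → the ischemia crisis
the ischemia crisis → the hyperglycemia exacerbation
the hyperglycemia exacerbation → the post-operative bronchospasm episode
Length: 4 steps.

the severe hypoxia crisis → the hyperglycemia episode → the ischemia crisis → the hyperglycemia exacerbation → the post-operative bronchospasm episode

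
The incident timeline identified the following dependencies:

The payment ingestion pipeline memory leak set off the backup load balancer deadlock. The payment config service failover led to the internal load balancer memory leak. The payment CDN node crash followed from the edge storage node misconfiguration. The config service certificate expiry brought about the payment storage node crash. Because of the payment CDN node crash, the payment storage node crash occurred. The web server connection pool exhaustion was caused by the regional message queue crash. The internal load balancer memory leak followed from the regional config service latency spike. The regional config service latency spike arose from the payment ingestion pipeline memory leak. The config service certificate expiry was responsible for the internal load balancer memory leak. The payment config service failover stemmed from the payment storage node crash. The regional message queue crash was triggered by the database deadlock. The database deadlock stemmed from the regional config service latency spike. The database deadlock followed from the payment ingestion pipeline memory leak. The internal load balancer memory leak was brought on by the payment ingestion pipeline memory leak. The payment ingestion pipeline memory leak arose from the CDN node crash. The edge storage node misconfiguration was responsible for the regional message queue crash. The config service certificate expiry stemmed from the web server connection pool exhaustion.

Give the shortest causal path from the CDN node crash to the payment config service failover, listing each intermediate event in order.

the CDN node crash → the payment ingestion pipeline memory leak
the payment ingestion pipeline memory leak → the database deadlock
the database deadlock → the regional message queue crash
the regional message queue crash → the web server connection pool exhaustion
the web server connection pool exhaustion → the config service certificate expiry
the config service certificate expiry → the payment storage node crash
the payment storage node crash → the payment config service failover
Length: 7 steps.

the CDN node crash → the payment ingestion pipeline memory leak → the database deadlock → the regional message queue crash → the web server connection pool exhaustion → the config service certificate expiry → the payment storage node crash → the payment config service failover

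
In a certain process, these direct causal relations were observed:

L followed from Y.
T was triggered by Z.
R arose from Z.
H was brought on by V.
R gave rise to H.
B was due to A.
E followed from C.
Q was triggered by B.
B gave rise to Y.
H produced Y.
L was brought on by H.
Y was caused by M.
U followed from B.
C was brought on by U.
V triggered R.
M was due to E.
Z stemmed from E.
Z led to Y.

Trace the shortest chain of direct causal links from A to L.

A → B
B → Y
Y → L
Length: 3 steps.

A → B → Y → L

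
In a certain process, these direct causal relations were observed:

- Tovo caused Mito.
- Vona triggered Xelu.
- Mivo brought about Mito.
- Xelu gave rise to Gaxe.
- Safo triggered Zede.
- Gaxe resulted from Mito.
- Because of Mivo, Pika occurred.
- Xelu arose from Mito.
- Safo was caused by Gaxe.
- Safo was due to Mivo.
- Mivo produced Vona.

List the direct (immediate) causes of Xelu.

Mito, Vona

Upstream contributors include Mivo, Tovo, but only Mito, Vona feed directly into Xelu.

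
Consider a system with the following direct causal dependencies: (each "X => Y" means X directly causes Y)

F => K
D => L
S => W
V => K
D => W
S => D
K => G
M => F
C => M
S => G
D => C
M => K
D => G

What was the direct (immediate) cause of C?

D

Upstream contributors include S, but only D feeds directly into C.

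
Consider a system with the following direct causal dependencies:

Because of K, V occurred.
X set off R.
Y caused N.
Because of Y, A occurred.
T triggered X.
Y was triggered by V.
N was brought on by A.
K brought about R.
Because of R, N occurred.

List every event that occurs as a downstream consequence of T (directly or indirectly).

Direct effects: X.
2 steps out: R.
3 steps out: N.
Not reachable from it: K, V, Y, A.

N, R, X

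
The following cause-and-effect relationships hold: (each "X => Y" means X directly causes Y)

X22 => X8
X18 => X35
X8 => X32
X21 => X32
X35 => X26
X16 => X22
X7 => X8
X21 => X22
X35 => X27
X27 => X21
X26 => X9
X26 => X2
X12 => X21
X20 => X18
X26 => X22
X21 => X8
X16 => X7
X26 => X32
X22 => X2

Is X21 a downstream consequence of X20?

There is a causal chain: X20 → X18 → X35 → X27 → X21.

Yes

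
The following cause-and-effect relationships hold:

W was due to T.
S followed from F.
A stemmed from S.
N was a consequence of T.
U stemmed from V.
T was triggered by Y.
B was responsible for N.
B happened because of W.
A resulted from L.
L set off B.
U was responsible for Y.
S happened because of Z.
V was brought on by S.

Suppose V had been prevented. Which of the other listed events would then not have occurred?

Downstream of V: U, Y, T, W, B, N.
Of those, still caused via another path: B, N.
The remainder have no surviving cause.

T, U, W, Y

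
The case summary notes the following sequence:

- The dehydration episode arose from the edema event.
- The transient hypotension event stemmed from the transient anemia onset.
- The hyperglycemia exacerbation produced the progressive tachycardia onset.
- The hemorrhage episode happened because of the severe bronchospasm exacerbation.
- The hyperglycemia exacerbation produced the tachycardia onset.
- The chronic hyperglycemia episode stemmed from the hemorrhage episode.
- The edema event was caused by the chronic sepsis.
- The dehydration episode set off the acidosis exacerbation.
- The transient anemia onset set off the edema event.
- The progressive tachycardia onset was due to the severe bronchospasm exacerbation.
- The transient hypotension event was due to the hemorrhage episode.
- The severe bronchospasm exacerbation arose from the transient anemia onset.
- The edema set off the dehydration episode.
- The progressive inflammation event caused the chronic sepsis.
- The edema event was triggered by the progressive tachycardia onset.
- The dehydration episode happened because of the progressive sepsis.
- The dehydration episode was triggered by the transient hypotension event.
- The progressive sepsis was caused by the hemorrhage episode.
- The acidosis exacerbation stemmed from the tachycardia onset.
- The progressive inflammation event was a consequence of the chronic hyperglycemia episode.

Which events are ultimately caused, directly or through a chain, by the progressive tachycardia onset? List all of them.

the acidosis exacerbation, the dehydration episode, the edema event

Direct effects: the edema event.
2 steps out: the dehydration episode.
3 steps out: the acidosis exacerbation.
Not reachable from it: the hyperglycemia exacerbation, the tachycardia onset, the transient anemia onset, the severe bronchospasm exacerbation, the hemorrhage episode, the chronic hyperglycemia episode, the progressive inflammation event, the chronic sepsis, the edema, the transient hypotension event, the progressive sepsis.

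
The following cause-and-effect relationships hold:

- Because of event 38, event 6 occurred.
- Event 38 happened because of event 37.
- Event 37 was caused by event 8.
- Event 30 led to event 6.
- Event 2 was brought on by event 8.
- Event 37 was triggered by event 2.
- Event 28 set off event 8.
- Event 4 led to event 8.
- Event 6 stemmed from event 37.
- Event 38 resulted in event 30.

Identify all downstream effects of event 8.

event 2, event 30, event 37, event 38, event 6

Direct effects: event 2, event 37.
2 steps out: event 38, event 6.
3 steps out: event 30.
Not reachable from it: event 4, event 28.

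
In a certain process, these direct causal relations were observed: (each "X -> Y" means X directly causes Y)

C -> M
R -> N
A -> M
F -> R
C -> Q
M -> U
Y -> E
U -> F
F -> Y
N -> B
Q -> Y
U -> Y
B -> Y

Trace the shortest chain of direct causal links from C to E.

C → Q → Y → E

C → Q
Q → Y
Y → E
Length: 3 steps.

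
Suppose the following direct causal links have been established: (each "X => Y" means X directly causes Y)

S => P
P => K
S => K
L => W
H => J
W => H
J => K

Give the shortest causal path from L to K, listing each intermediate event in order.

L → W
W → H
H → J
J → K
Length: 4 steps.

L → W → H → J → K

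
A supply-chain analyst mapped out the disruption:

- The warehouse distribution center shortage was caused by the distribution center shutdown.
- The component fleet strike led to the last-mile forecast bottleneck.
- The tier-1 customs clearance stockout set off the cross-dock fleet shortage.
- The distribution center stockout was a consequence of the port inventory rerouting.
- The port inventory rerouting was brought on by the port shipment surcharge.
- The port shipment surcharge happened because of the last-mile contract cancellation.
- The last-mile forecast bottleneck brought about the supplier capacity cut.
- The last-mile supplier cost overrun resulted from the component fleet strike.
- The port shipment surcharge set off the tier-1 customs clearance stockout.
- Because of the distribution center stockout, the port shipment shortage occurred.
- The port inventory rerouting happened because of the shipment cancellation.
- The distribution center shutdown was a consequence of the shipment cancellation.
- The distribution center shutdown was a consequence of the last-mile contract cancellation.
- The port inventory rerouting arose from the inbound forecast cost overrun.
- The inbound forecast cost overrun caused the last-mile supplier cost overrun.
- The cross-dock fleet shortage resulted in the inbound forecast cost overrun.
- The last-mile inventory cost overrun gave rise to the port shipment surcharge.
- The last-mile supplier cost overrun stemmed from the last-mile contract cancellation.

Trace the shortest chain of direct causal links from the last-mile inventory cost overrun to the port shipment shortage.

the last-mile inventory cost overrun → the port shipment surcharge → the port inventory rerouting → the distribution center stockout → the port shipment shortage

the last-mile inventory cost overrun → the port shipment surcharge
the port shipment surcharge → the port inventory rerouting
the port inventory rerouting → the distribution center stockout
the distribution center stockout → the port shipment shortage
Length: 4 steps.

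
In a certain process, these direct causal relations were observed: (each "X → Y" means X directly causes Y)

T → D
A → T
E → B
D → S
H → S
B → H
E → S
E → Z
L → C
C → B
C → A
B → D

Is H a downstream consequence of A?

No

A leads to T, D, S; H is not among them.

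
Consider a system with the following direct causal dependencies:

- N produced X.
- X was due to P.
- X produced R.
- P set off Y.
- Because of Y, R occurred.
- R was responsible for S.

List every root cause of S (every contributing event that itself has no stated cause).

Tracing upstream from S: S ← R ← Y ← P.
A separate upstream branch: S ← R ← X ← N.
Each of those chain origins has no stated cause.

N, P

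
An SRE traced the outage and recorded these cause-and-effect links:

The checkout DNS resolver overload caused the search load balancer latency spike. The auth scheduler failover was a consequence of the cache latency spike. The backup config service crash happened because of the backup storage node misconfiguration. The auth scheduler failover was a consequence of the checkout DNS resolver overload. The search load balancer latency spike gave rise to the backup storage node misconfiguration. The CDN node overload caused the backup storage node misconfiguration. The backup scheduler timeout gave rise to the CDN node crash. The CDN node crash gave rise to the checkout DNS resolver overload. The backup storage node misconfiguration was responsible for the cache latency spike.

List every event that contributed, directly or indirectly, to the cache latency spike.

Immediate cause of the cache latency spike: the backup storage node misconfiguration.
Further upstream: the backup scheduler timeout, the CDN node crash, the checkout DNS resolver overload, the search load balancer latency spike, the CDN node overload.

the CDN node crash, the CDN node overload, the backup scheduler timeout, the backup storage node misconfiguration, the checkout DNS resolver overload, the search load balancer latency spike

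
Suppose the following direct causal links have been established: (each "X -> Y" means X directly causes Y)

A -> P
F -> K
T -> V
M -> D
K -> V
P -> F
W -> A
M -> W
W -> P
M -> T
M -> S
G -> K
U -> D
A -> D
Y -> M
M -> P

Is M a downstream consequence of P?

No

P leads to F, K, V; M is not among them.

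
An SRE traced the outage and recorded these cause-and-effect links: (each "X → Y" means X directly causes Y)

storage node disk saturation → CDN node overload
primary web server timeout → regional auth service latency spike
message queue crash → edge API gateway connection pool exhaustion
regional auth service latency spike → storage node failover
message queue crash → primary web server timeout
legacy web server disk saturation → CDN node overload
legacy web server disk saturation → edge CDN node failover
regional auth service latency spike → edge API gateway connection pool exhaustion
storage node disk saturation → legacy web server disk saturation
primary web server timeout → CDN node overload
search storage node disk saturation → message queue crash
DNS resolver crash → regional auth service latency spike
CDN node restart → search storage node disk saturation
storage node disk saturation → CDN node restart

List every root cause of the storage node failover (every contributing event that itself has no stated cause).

Tracing upstream from the storage node failover: the storage node failover ← the regional auth service latency spike ← the primary web server timeout ← the message queue crash ← the search storage node disk saturation ← the CDN node restart ← the storage node disk saturation.
A separate upstream branch: the storage node failover ← the regional auth service latency spike ← the DNS resolver crash.
Each of those chain origins has no stated cause.

the DNS resolver crash, the storage node disk saturation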